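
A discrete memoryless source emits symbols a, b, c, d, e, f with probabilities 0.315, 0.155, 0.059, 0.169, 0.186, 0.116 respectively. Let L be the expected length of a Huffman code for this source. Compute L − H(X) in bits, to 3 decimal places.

0.071 bits

Entropy H = −Σ p log₂ p ≈ 2.4281 bits.
Huffman merges: 59/1000+29/250→7/40; 31/200+169/1000→81/250; 7/40+93/500→361/1000; 63/200+81/250→639/1000; 361/1000+639/1000→1. L = 2499/1000 ≈ 2.4990.
L − H = 2.4990 − 2.4281 = 0.071 bits.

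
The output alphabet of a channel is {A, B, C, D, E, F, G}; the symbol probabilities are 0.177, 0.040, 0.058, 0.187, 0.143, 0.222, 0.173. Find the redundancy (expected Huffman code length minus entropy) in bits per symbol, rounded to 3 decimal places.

Entropy H = −Σ p log₂ p ≈ 2.6397 bits.
Huffman merges: 1/25+29/500→49/500; 49/500+143/1000→241/1000; 173/1000+177/1000→7/20; 187/1000+111/500→409/1000; 241/1000+7/20→591/1000; 409/1000+591/1000→1. L = 2689/1000 ≈ 2.6890.
L − H = 2.6890 − 2.6397 = 0.049 bits.

0.049 bits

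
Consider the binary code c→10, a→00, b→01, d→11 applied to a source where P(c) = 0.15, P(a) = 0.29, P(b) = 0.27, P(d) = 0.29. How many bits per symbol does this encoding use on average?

2 bits/symbol

L̄ = Σ pᵢ·ℓᵢ = 0.15·2 + 0.29·2 + 0.27·2 + 0.29·2 = 2 bits/symbol.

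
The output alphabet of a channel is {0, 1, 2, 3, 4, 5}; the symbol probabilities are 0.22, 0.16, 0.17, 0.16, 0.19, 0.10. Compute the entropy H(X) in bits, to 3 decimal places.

2.549 bits

H = −Σ pᵢ log₂ pᵢ.
−0.22·log₂(0.22) = 0.4806
−0.16·log₂(0.16) = 0.4230
−0.17·log₂(0.17) = 0.4346
−0.16·log₂(0.16) = 0.4230
−0.19·log₂(0.19) = 0.4552
−0.10·log₂(0.10) = 0.3322
Sum ≈ 2.5486 → 2.549 bits.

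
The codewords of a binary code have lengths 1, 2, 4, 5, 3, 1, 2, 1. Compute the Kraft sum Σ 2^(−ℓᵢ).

With common denominator 2^5 = 32: Σ 2^(−ℓᵢ) = 16/32 + 8/32 + 2/32 + 1/32 + 4/32 + 16/32 + 8/32 + 16/32 = 71/32 = 2.21875.

2.21875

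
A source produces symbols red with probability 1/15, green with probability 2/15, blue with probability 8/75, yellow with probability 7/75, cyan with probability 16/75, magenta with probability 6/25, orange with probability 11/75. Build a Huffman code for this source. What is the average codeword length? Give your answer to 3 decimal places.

Repeatedly combine the two least-probable nodes; the expected code length is the sum of the merged weights.
merge 1/15 + 7/75 → 4/25
merge 8/75 + 2/15 → 6/25
merge 11/75 + 4/25 → 23/75
merge 16/75 + 6/25 → 34/75
merge 6/25 + 23/75 → 41/75
merge 34/75 + 41/75 → 1
L = 4/25 + 6/25 + 23/75 + 34/75 + 41/75 + 1 = 203/75 ≈ 2.707 bits/symbol.

2.707 bits/symbol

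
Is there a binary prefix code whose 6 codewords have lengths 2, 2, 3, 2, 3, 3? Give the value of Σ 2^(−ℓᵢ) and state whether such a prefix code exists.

With common denominator 2^3 = 8: Σ 2^(−ℓᵢ) = 2/8 + 2/8 + 1/8 + 2/8 + 1/8 + 1/8 = 9/8 = 1.125.
Kraft's inequality requires Σ ≤ 1; here Σ = 1.125 > 1, so no such prefix code exists.

1.125; no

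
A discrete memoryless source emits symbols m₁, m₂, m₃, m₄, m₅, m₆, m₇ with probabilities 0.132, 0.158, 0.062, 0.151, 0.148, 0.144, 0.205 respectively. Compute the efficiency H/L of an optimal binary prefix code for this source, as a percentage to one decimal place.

98.2%

Entropy H = −Σ p log₂ p ≈ 2.7460 bits.
Huffman merges: 31/500+33/250→97/500; 18/125+37/250→73/250; 151/1000+79/500→309/1000; 97/500+41/200→399/1000; 73/250+309/1000→601/1000; 399/1000+601/1000→1. L = 559/200 ≈ 2.7950.
Efficiency = H/L = 2.7460/2.7950 = 98.2%.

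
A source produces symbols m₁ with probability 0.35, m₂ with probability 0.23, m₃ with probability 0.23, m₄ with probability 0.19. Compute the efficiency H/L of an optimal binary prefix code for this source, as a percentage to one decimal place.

Entropy H = −Σ p log₂ p ≈ 1.9607 bits.
Huffman merges: 19/100+23/100→21/50; 23/100+7/20→29/50; 21/50+29/50→1. L = 2 ≈ 2.0000.
Efficiency = H/L = 1.9607/2.0000 = 98.0%.

98.0%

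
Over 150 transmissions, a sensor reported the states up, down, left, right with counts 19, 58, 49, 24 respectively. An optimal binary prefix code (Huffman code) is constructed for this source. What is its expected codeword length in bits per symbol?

Probabilities are the counts divided by 150.
Repeatedly combine the two least-probable nodes; the expected code length is the sum of the merged weights.
merge 19/150 + 4/25 → 43/150
merge 43/150 + 49/150 → 46/75
merge 29/75 + 46/75 → 1
L = 43/150 + 46/75 + 1 = 19/10 = 1.9 bits/symbol.

1.9 bits/symbol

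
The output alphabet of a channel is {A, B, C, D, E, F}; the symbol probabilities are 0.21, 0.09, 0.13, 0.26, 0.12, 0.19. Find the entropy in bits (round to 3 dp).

2.496 bits

H = −Σ pᵢ log₂ pᵢ.
−0.21·log₂(0.21) = 0.4728
−0.09·log₂(0.09) = 0.3127
−0.13·log₂(0.13) = 0.3826
−0.26·log₂(0.26) = 0.5053
−0.12·log₂(0.12) = 0.3671
−0.19·log₂(0.19) = 0.4552
Sum ≈ 2.4957 → 2.496 bits.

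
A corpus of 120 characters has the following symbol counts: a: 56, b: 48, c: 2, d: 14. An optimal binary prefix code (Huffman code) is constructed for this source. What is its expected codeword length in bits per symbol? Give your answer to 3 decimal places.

1.667 bits/symbol

Probabilities are the counts divided by 120.
Repeatedly combine the two least-probable nodes; the expected code length is the sum of the merged weights.
merge 1/60 + 7/60 → 2/15
merge 2/15 + 2/5 → 8/15
merge 7/15 + 8/15 → 1
L = 2/15 + 8/15 + 1 = 5/3 ≈ 1.667 bits/symbol.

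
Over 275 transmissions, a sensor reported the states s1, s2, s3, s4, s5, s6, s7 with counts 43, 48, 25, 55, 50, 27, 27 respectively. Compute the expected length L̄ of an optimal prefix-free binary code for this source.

2.8 bits/symbol

Probabilities are the counts divided by 275.
Repeatedly combine the two least-probable nodes; the expected code length is the sum of the merged weights.
merge 1/11 + 27/275 → 52/275
merge 27/275 + 43/275 → 14/55
merge 48/275 + 2/11 → 98/275
merge 52/275 + 1/5 → 107/275
merge 14/55 + 98/275 → 168/275
merge 107/275 + 168/275 → 1
L = 52/275 + 14/55 + 98/275 + 107/275 + 168/275 + 1 = 14/5 = 2.8 bits/symbol.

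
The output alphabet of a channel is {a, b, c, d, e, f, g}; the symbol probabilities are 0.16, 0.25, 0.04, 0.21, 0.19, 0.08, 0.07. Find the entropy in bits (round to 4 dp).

2.5969 bits

H = −Σ pᵢ log₂ pᵢ.
−0.16·log₂(0.16) = 0.4230
−0.25·log₂(0.25) = 0.5000
−0.04·log₂(0.04) = 0.1858
−0.21·log₂(0.21) = 0.4728
−0.19·log₂(0.19) = 0.4552
−0.08·log₂(0.08) = 0.2915
−0.07·log₂(0.07) = 0.2686
Sum ≈ 2.5969 → 2.5969 bits.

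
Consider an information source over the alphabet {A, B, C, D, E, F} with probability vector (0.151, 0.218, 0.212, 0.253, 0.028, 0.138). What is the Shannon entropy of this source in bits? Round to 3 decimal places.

2.406 bits

H = −Σ pᵢ log₂ pᵢ.
−0.151·log₂(0.151) = 0.4118
−0.218·log₂(0.218) = 0.4791
−0.212·log₂(0.212) = 0.4744
−0.253·log₂(0.253) = 0.5016
−0.028·log₂(0.028) = 0.1444
−0.138·log₂(0.138) = 0.3943
Sum ≈ 2.4057 → 2.406 bits.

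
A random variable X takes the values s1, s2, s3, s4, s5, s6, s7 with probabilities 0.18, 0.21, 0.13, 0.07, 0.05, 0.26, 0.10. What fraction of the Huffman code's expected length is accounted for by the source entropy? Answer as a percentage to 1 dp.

99.0%

Entropy H = −Σ p log₂ p ≈ 2.6229 bits.
Huffman merges: 1/20+7/100→3/25; 1/10+3/25→11/50; 13/100+9/50→31/100; 21/100+11/50→43/100; 13/50+31/100→57/100; 43/100+57/100→1. L = 53/20 ≈ 2.6500.
Efficiency = H/L = 2.6229/2.6500 = 99.0%.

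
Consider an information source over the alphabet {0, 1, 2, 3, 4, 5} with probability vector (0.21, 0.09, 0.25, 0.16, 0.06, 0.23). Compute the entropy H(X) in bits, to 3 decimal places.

2.440 bits

H = −Σ pᵢ log₂ pᵢ.
−0.21·log₂(0.21) = 0.4728
−0.09·log₂(0.09) = 0.3127
−0.25·log₂(0.25) = 0.5000
−0.16·log₂(0.16) = 0.4230
−0.06·log₂(0.06) = 0.2435
−0.23·log₂(0.23) = 0.4877
Sum ≈ 2.4397 → 2.440 bits.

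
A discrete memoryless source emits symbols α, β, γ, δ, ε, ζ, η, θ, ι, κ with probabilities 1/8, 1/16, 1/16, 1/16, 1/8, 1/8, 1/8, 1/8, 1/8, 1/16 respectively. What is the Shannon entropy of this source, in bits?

Each probability is a power of 1/2, so log₂(1/p) is an integer.
H = Σ p·log₂(1/p) = 1/8·3 + 1/16·4 + 1/16·4 + 1/16·4 + 1/8·3 + 1/8·3 + 1/8·3 + 1/8·3 + 1/8·3 + 1/16·4 = 3.25 bits.

3.25 bits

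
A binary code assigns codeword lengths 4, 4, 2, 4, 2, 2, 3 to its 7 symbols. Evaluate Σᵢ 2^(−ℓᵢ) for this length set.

1.0625

With common denominator 2^4 = 16: Σ 2^(−ℓᵢ) = 1/16 + 1/16 + 4/16 + 1/16 + 4/16 + 4/16 + 2/16 = 17/16 = 1.0625.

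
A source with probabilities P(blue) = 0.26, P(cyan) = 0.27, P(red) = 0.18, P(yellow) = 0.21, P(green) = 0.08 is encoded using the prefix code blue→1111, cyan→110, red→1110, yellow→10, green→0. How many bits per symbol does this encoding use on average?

3.07 bits/symbol

L̄ = Σ pᵢ·ℓᵢ = 0.26·4 + 0.27·3 + 0.18·4 + 0.21·2 + 0.08·1 = 3.07 bits/symbol.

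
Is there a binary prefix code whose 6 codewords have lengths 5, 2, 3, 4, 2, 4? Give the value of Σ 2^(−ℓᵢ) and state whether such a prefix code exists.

With common denominator 2^5 = 32: Σ 2^(−ℓᵢ) = 1/32 + 8/32 + 4/32 + 2/32 + 8/32 + 2/32 = 25/32 = 0.78125.
Kraft's inequality requires Σ ≤ 1; here Σ = 0.78125 ≤ 1, so such a prefix code exists.

0.78125; yes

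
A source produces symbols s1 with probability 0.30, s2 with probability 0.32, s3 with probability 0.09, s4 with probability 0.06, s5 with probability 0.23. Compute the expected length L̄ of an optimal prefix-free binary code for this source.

Repeatedly combine the two least-probable nodes; the expected code length is the sum of the merged weights.
merge 3/50 + 9/100 → 3/20
merge 3/20 + 23/100 → 19/50
merge 3/10 + 8/25 → 31/50
merge 19/50 + 31/50 → 1
L = 3/20 + 19/50 + 31/50 + 1 = 43/20 = 2.15 bits/symbol.

2.15 bits/symbol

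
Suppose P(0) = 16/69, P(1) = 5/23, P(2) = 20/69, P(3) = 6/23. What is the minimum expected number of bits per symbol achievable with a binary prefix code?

Repeatedly combine the two least-probable nodes; the expected code length is the sum of the merged weights.
merge 5/23 + 16/69 → 31/69
merge 6/23 + 20/69 → 38/69
merge 31/69 + 38/69 → 1
L = 31/69 + 38/69 + 1 = 2 bits/symbol.

2 bits/symbol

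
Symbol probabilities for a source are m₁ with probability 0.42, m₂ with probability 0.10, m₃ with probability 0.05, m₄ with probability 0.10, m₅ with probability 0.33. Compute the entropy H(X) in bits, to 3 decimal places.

1.934 bits

H = −Σ pᵢ log₂ pᵢ.
−0.42·log₂(0.42) = 0.5256
−0.10·log₂(0.10) = 0.3322
−0.05·log₂(0.05) = 0.2161
−0.10·log₂(0.10) = 0.3322
−0.33·log₂(0.33) = 0.5278
Sum ≈ 1.9340 → 1.934 bits.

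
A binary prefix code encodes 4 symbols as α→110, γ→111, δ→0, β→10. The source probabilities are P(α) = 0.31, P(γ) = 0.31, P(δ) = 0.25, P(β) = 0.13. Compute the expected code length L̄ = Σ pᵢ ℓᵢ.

L̄ = Σ pᵢ·ℓᵢ = 0.31·3 + 0.31·3 + 0.25·1 + 0.13·2 = 2.37 bits/symbol.

2.37 bits/symbol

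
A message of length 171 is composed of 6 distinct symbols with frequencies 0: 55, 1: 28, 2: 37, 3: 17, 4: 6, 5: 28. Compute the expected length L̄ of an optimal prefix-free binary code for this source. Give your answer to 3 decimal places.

Probabilities are the counts divided by 171.
Repeatedly combine the two least-probable nodes; the expected code length is the sum of the merged weights.
merge 2/57 + 17/171 → 23/171
merge 23/171 + 28/171 → 17/57
merge 28/171 + 37/171 → 65/171
merge 17/57 + 55/171 → 106/171
merge 65/171 + 106/171 → 1
L = 23/171 + 17/57 + 65/171 + 106/171 + 1 = 416/171 ≈ 2.433 bits/symbol.

2.433 bits/symbol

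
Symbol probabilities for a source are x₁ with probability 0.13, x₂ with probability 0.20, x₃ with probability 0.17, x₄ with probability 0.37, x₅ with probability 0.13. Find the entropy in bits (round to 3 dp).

H = −Σ pᵢ log₂ pᵢ.
−0.13·log₂(0.13) = 0.3826
−0.20·log₂(0.20) = 0.4644
−0.17·log₂(0.17) = 0.4346
−0.37·log₂(0.37) = 0.5307
−0.13·log₂(0.13) = 0.3826
Sum ≈ 2.1950 → 2.195 bits.

2.195 bits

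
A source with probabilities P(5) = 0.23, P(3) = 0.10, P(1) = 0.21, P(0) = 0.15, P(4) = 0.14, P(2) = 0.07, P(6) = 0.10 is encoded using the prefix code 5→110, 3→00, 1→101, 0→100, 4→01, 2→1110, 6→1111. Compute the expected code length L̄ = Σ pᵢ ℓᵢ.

L̄ = Σ pᵢ·ℓᵢ = 0.23·3 + 0.10·2 + 0.21·3 + 0.15·3 + 0.14·2 + 0.07·4 + 0.10·4 = 2.93 bits/symbol.

2.93 bits/symbol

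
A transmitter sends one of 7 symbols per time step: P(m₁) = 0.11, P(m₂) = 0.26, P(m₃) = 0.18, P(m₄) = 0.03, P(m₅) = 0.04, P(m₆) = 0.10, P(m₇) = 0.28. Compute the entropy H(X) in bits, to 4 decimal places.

H = −Σ pᵢ log₂ pᵢ.
−0.11·log₂(0.11) = 0.3503
−0.26·log₂(0.26) = 0.5053
−0.18·log₂(0.18) = 0.4453
−0.03·log₂(0.03) = 0.1518
−0.04·log₂(0.04) = 0.1858
−0.10·log₂(0.10) = 0.3322
−0.28·log₂(0.28) = 0.5142
Sum ≈ 2.4848 → 2.4848 bits.

2.4848 bits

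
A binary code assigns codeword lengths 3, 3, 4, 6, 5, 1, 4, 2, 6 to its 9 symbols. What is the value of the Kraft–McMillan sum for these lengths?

With common denominator 2^6 = 64: Σ 2^(−ℓᵢ) = 8/64 + 8/64 + 4/64 + 1/64 + 2/64 + 32/64 + 4/64 + 16/64 + 1/64 = 76/64 = 1.1875.

1.1875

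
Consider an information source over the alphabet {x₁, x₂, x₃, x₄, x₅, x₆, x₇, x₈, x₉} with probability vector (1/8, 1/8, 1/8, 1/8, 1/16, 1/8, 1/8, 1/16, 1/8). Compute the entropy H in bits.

3.125 bits

Each probability is a power of 1/2, so log₂(1/p) is an integer.
H = Σ p·log₂(1/p) = 1/8·3 + 1/8·3 + 1/8·3 + 1/8·3 + 1/16·4 + 1/8·3 + 1/8·3 + 1/16·4 + 1/8·3 = 3.125 bits.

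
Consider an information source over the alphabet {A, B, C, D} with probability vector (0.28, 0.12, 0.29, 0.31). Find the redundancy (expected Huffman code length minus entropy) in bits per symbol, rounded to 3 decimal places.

Entropy H = −Σ p log₂ p ≈ 1.9230 bits.
Huffman merges: 3/25+7/25→2/5; 29/100+31/100→3/5; 2/5+3/5→1. L = 2 ≈ 2.0000.
L − H = 2.0000 − 1.9230 = 0.077 bits.

0.077 bits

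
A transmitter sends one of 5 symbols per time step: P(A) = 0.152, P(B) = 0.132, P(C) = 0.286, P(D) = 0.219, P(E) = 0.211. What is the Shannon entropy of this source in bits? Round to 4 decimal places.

H = −Σ pᵢ log₂ pᵢ.
−0.152·log₂(0.152) = 0.4131
−0.132·log₂(0.132) = 0.3856
−0.286·log₂(0.286) = 0.5165
−0.219·log₂(0.219) = 0.4798
−0.211·log₂(0.211) = 0.4736
Sum ≈ 2.2687 → 2.2687 bits.

2.2687 bits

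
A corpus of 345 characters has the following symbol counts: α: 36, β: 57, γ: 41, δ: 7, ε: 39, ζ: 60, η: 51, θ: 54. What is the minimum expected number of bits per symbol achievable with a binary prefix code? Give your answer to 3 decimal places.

2.951 bits/symbol

Probabilities are the counts divided by 345.
Repeatedly combine the two least-probable nodes; the expected code length is the sum of the merged weights.
merge 7/345 + 12/115 → 43/345
merge 13/115 + 41/345 → 16/69
merge 43/345 + 17/115 → 94/345
merge 18/115 + 19/115 → 37/115
merge 4/23 + 16/69 → 28/69
merge 94/345 + 37/115 → 41/69
merge 28/69 + 41/69 → 1
L = 43/345 + 16/69 + 94/345 + 37/115 + 28/69 + 41/69 + 1 = 1018/345 ≈ 2.951 bits/symbol.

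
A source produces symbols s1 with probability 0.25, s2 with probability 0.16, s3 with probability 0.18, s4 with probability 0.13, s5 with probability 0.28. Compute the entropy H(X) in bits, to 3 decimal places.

H = −Σ pᵢ log₂ pᵢ.
−0.25·log₂(0.25) = 0.5000
−0.16·log₂(0.16) = 0.4230
−0.18·log₂(0.18) = 0.4453
−0.13·log₂(0.13) = 0.3826
−0.28·log₂(0.28) = 0.5142
Sum ≈ 2.2652 → 2.265 bits.

2.265 bits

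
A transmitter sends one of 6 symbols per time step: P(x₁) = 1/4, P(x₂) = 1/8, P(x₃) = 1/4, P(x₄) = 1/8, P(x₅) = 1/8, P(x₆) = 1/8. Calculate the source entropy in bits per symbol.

2.5 bits

Each probability is a power of 1/2, so log₂(1/p) is an integer.
H = Σ p·log₂(1/p) = 1/4·2 + 1/8·3 + 1/4·2 + 1/8·3 + 1/8·3 + 1/8·3 = 2.5 bits.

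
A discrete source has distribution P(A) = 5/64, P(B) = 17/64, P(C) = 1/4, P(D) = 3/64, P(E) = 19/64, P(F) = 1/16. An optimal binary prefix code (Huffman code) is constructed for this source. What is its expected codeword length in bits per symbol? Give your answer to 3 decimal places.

Repeatedly combine the two least-probable nodes; the expected code length is the sum of the merged weights.
merge 3/64 + 1/16 → 7/64
merge 5/64 + 7/64 → 3/16
merge 3/16 + 1/4 → 7/16
merge 17/64 + 19/64 → 9/16
merge 7/16 + 9/16 → 1
L = 7/64 + 3/16 + 7/16 + 9/16 + 1 = 147/64 ≈ 2.297 bits/symbol.

2.297 bits/symbol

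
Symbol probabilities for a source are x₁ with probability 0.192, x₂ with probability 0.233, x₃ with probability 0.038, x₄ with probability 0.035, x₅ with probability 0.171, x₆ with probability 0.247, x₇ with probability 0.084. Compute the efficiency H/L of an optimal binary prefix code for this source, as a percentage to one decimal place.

98.9%

Entropy H = −Σ p log₂ p ≈ 2.5295 bits.
Huffman merges: 7/200+19/500→73/1000; 73/1000+21/250→157/1000; 157/1000+171/1000→41/125; 24/125+233/1000→17/40; 247/1000+41/125→23/40; 17/40+23/40→1. L = 1279/500 ≈ 2.5580.
Efficiency = H/L = 2.5295/2.5580 = 98.9%.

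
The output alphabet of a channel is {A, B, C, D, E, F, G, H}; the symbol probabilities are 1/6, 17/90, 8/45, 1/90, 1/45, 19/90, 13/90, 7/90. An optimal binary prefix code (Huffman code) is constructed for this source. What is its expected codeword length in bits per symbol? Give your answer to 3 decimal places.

2.744 bits/symbol

Repeatedly combine the two least-probable nodes; the expected code length is the sum of the merged weights.
merge 1/90 + 1/45 → 1/30
merge 1/30 + 7/90 → 1/9
merge 1/9 + 13/90 → 23/90
merge 1/6 + 8/45 → 31/90
merge 17/90 + 19/90 → 2/5
merge 23/90 + 31/90 → 3/5
merge 2/5 + 3/5 → 1
L = 1/30 + 1/9 + 23/90 + 31/90 + 2/5 + 3/5 + 1 = 247/90 ≈ 2.744 bits/symbol.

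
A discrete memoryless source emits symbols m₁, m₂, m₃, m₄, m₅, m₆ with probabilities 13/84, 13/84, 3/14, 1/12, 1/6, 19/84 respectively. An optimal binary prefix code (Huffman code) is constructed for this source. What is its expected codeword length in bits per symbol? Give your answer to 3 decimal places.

Repeatedly combine the two least-probable nodes; the expected code length is the sum of the merged weights.
merge 1/12 + 13/84 → 5/21
merge 13/84 + 1/6 → 9/28
merge 3/14 + 19/84 → 37/84
merge 5/21 + 9/28 → 47/84
merge 37/84 + 47/84 → 1
L = 5/21 + 9/28 + 37/84 + 47/84 + 1 = 215/84 ≈ 2.560 bits/symbol.

2.560 bits/symbol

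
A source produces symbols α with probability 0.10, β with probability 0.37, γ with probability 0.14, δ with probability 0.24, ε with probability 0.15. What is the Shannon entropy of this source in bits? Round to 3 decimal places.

H = −Σ pᵢ log₂ pᵢ.
−0.10·log₂(0.10) = 0.3322
−0.37·log₂(0.37) = 0.5307
−0.14·log₂(0.14) = 0.3971
−0.24·log₂(0.24) = 0.4941
−0.15·log₂(0.15) = 0.4105
Sum ≈ 2.1647 → 2.165 bits.

2.165 bits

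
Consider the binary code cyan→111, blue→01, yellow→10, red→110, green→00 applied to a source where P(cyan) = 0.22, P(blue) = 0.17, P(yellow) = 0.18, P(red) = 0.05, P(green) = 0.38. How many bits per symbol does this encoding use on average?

L̄ = Σ pᵢ·ℓᵢ = 0.22·3 + 0.17·2 + 0.18·2 + 0.05·3 + 0.38·2 = 2.27 bits/symbol.

2.27 bits/symbol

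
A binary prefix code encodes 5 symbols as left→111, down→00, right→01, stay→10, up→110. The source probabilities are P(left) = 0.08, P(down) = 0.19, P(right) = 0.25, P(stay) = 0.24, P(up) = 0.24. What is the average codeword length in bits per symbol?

L̄ = Σ pᵢ·ℓᵢ = 0.08·3 + 0.19·2 + 0.25·2 + 0.24·2 + 0.24·3 = 2.32 bits/symbol.

2.32 bits/symbol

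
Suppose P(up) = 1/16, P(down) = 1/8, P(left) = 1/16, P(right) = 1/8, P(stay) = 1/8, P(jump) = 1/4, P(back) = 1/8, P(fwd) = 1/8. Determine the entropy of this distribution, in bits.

Each probability is a power of 1/2, so log₂(1/p) is an integer.
H = Σ p·log₂(1/p) = 1/16·4 + 1/8·3 + 1/16·4 + 1/8·3 + 1/8·3 + 1/4·2 + 1/8·3 + 1/8·3 = 2.875 bits.

2.875 bits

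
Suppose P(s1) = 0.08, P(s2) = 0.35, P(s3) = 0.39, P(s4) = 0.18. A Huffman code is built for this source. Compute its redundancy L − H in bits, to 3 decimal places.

0.073 bits

Entropy H = −Σ p log₂ p ≈ 1.7967 bits.
Huffman merges: 2/25+9/50→13/50; 13/50+7/20→61/100; 39/100+61/100→1. L = 187/100 ≈ 1.8700.
L − H = 1.8700 − 1.7967 = 0.073 bits.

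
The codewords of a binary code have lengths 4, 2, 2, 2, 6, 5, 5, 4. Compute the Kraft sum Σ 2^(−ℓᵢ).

With common denominator 2^6 = 64: Σ 2^(−ℓᵢ) = 4/64 + 16/64 + 16/64 + 16/64 + 1/64 + 2/64 + 2/64 + 4/64 = 61/64 = 0.953125.

0.953125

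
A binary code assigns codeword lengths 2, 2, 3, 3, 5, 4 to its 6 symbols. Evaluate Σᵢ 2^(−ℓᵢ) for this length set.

With common denominator 2^5 = 32: Σ 2^(−ℓᵢ) = 8/32 + 8/32 + 4/32 + 4/32 + 1/32 + 2/32 = 27/32 = 0.84375.

0.84375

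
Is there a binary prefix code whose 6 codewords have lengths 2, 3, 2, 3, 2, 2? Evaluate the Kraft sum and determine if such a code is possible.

1.25; no

With common denominator 2^3 = 8: Σ 2^(−ℓᵢ) = 2/8 + 1/8 + 2/8 + 1/8 + 2/8 + 2/8 = 10/8 = 1.25.
Kraft's inequality requires Σ ≤ 1; here Σ = 1.25 > 1, so no such prefix code exists.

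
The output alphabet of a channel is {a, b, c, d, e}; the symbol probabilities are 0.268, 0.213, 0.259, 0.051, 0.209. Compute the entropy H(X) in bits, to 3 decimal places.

H = −Σ pᵢ log₂ pᵢ.
−0.268·log₂(0.268) = 0.5091
−0.213·log₂(0.213) = 0.4752
−0.259·log₂(0.259) = 0.5048
−0.051·log₂(0.051) = 0.2190
−0.209·log₂(0.209) = 0.4720
Sum ≈ 2.1801 → 2.180 bits.

2.180 bits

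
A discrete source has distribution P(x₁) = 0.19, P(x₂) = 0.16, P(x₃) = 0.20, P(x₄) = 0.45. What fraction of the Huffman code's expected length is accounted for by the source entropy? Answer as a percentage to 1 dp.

97.9%

Entropy H = −Σ p log₂ p ≈ 1.8610 bits.
Huffman merges: 4/25+19/100→7/20; 1/5+7/20→11/20; 9/20+11/20→1. L = 19/10 ≈ 1.9000.
Efficiency = H/L = 1.8610/1.9000 = 97.9%.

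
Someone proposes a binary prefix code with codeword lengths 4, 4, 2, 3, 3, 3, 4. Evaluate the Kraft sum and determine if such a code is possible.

0.8125; yes

With common denominator 2^4 = 16: Σ 2^(−ℓᵢ) = 1/16 + 1/16 + 4/16 + 2/16 + 2/16 + 2/16 + 1/16 = 13/16 = 0.8125.
Kraft's inequality requires Σ ≤ 1; here Σ = 0.8125 ≤ 1, so such a prefix code exists.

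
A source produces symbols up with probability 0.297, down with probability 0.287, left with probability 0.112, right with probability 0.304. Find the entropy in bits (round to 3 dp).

H = −Σ pᵢ log₂ pᵢ.
−0.297·log₂(0.297) = 0.5202
−0.287·log₂(0.287) = 0.5169
−0.112·log₂(0.112) = 0.3537
−0.304·log₂(0.304) = 0.5222
Sum ≈ 1.9130 → 1.913 bits.

1.913 bits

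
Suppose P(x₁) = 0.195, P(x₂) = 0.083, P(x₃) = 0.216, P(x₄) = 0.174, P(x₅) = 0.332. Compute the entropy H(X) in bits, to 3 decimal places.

H = −Σ pᵢ log₂ pᵢ.
−0.195·log₂(0.195) = 0.4599
−0.083·log₂(0.083) = 0.2980
−0.216·log₂(0.216) = 0.4776
−0.174·log₂(0.174) = 0.4390
−0.332·log₂(0.332) = 0.5281
Sum ≈ 2.2026 → 2.203 bits.

2.203 bits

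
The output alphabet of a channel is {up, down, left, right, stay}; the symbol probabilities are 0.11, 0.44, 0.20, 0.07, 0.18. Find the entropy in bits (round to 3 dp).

H = −Σ pᵢ log₂ pᵢ.
−0.11·log₂(0.11) = 0.3503
−0.44·log₂(0.44) = 0.5211
−0.20·log₂(0.20) = 0.4644
−0.07·log₂(0.07) = 0.2686
−0.18·log₂(0.18) = 0.4453
Sum ≈ 2.0497 → 2.050 bits.

2.050 bits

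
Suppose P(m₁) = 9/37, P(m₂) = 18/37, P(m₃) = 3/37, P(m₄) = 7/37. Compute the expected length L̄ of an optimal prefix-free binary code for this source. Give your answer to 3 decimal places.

Repeatedly combine the two least-probable nodes; the expected code length is the sum of the merged weights.
merge 3/37 + 7/37 → 10/37
merge 9/37 + 10/37 → 19/37
merge 18/37 + 19/37 → 1
L = 10/37 + 19/37 + 1 = 66/37 ≈ 1.784 bits/symbol.

1.784 bits/symbol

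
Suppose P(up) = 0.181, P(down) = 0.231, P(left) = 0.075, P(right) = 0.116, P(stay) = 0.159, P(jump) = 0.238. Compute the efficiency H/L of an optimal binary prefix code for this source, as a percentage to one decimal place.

98.4%

Entropy H = −Σ p log₂ p ≈ 2.4902 bits.
Huffman merges: 3/40+29/250→191/1000; 159/1000+181/1000→17/50; 191/1000+231/1000→211/500; 119/500+17/50→289/500; 211/500+289/500→1. L = 2531/1000 ≈ 2.5310.
Efficiency = H/L = 2.4902/2.5310 = 98.4%.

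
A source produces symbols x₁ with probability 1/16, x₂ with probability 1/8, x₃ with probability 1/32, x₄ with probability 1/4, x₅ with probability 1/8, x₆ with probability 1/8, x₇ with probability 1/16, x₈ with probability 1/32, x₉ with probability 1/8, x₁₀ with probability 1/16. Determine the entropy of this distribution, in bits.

Each probability is a power of 1/2, so log₂(1/p) is an integer.
H = Σ p·log₂(1/p) = 1/16·4 + 1/8·3 + 1/32·5 + 1/4·2 + 1/8·3 + 1/8·3 + 1/16·4 + 1/32·5 + 1/8·3 + 1/16·4 = 3.0625 bits.

3.0625 bits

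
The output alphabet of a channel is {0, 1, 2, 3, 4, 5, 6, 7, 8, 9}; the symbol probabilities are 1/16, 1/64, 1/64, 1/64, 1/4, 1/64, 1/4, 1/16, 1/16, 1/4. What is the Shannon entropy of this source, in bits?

Each probability is a power of 1/2, so log₂(1/p) is an integer.
H = Σ p·log₂(1/p) = 1/16·4 + 1/64·6 + 1/64·6 + 1/64·6 + 1/4·2 + 1/64·6 + 1/4·2 + 1/16·4 + 1/16·4 + 1/4·2 = 2.625 bits.

2.625 bits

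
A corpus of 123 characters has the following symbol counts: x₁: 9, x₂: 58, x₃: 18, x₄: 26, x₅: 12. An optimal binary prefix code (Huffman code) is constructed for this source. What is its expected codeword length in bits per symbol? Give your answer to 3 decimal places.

2.016 bits/symbol

Probabilities are the counts divided by 123.
Repeatedly combine the two least-probable nodes; the expected code length is the sum of the merged weights.
merge 3/41 + 4/41 → 7/41
merge 6/41 + 7/41 → 13/41
merge 26/123 + 13/41 → 65/123
merge 58/123 + 65/123 → 1
L = 7/41 + 13/41 + 65/123 + 1 = 248/123 ≈ 2.016 bits/symbol.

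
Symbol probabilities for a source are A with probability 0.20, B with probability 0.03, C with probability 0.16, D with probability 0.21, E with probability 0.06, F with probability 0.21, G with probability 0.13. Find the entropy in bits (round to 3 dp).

H = −Σ pᵢ log₂ pᵢ.
−0.20·log₂(0.20) = 0.4644
−0.03·log₂(0.03) = 0.1518
−0.16·log₂(0.16) = 0.4230
−0.21·log₂(0.21) = 0.4728
−0.06·log₂(0.06) = 0.2435
−0.21·log₂(0.21) = 0.4728
−0.13·log₂(0.13) = 0.3826
Sum ≈ 2.6110 → 2.611 bits.

2.611 bits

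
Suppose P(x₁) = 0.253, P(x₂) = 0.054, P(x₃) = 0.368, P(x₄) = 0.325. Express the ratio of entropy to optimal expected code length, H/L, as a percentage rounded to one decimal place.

92.1%

Entropy H = −Σ p log₂ p ≈ 1.7868 bits.
Huffman merges: 27/500+253/1000→307/1000; 307/1000+13/40→79/125; 46/125+79/125→1. L = 1939/1000 ≈ 1.9390.
Efficiency = H/L = 1.7868/1.9390 = 92.1%.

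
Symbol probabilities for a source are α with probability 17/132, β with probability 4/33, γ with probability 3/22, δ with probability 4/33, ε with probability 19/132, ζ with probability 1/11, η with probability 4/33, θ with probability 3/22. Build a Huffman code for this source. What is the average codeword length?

3 bits/symbol

Repeatedly combine the two least-probable nodes; the expected code length is the sum of the merged weights.
merge 1/11 + 4/33 → 7/33
merge 4/33 + 4/33 → 8/33
merge 17/132 + 3/22 → 35/132
merge 3/22 + 19/132 → 37/132
merge 7/33 + 8/33 → 5/11
merge 35/132 + 37/132 → 6/11
merge 5/11 + 6/11 → 1
L = 7/33 + 8/33 + 35/132 + 37/132 + 5/11 + 6/11 + 1 = 3 bits/symbol.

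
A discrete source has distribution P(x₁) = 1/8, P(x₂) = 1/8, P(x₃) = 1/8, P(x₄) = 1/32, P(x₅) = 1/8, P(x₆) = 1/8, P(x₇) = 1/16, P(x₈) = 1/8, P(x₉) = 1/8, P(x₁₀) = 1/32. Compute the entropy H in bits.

3.1875 bits

Each probability is a power of 1/2, so log₂(1/p) is an integer.
H = Σ p·log₂(1/p) = 1/8·3 + 1/8·3 + 1/8·3 + 1/32·5 + 1/8·3 + 1/8·3 + 1/16·4 + 1/8·3 + 1/8·3 + 1/32·5 = 3.1875 bits.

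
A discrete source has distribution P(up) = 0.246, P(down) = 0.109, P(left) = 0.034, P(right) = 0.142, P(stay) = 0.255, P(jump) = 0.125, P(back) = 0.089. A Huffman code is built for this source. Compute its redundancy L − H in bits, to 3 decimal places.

Entropy H = −Σ p log₂ p ≈ 2.6003 bits.
Huffman merges: 17/500+89/1000→123/1000; 109/1000+123/1000→29/125; 1/8+71/500→267/1000; 29/125+123/500→239/500; 51/200+267/1000→261/500; 239/500+261/500→1. L = 1311/500 ≈ 2.6220.
L − H = 2.6220 − 2.6003 = 0.022 bits.

0.022 bits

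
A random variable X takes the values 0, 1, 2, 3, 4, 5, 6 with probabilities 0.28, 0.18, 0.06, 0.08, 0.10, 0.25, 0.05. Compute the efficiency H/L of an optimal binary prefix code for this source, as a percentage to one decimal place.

Entropy H = −Σ p log₂ p ≈ 2.5429 bits.
Huffman merges: 1/20+3/50→11/100; 2/25+1/10→9/50; 11/100+9/50→29/100; 9/50+1/4→43/100; 7/25+29/100→57/100; 43/100+57/100→1. L = 129/50 ≈ 2.5800.
Efficiency = H/L = 2.5429/2.5800 = 98.6%.

98.6%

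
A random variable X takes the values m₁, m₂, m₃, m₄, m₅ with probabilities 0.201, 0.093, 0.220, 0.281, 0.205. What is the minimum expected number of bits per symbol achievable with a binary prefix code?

Repeatedly combine the two least-probable nodes; the expected code length is the sum of the merged weights.
merge 93/1000 + 201/1000 → 147/500
merge 41/200 + 11/50 → 17/40
merge 281/1000 + 147/500 → 23/40
merge 17/40 + 23/40 → 1
L = 147/500 + 17/40 + 23/40 + 1 = 1147/500 = 2.294 bits/symbol.

2.294 bits/symbol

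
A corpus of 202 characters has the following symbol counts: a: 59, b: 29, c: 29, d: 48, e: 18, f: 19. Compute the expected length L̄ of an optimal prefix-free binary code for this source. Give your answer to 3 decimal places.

2.470 bits/symbol

Probabilities are the counts divided by 202.
Repeatedly combine the two least-probable nodes; the expected code length is the sum of the merged weights.
merge 9/101 + 19/202 → 37/202
merge 29/202 + 29/202 → 29/101
merge 37/202 + 24/101 → 85/202
merge 29/101 + 59/202 → 117/202
merge 85/202 + 117/202 → 1
L = 37/202 + 29/101 + 85/202 + 117/202 + 1 = 499/202 ≈ 2.470 bits/symbol.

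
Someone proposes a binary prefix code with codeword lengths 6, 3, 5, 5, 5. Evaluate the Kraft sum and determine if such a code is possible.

0.234375; yes

With common denominator 2^6 = 64: Σ 2^(−ℓᵢ) = 1/64 + 8/64 + 2/64 + 2/64 + 2/64 = 15/64 = 0.234375.
Kraft's inequality requires Σ ≤ 1; here Σ = 0.234375 ≤ 1, so such a prefix code exists.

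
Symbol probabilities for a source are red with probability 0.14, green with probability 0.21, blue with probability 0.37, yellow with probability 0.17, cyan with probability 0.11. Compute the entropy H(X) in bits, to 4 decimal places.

H = −Σ pᵢ log₂ pᵢ.
−0.14·log₂(0.14) = 0.3971
−0.21·log₂(0.21) = 0.4728
−0.37·log₂(0.37) = 0.5307
−0.17·log₂(0.17) = 0.4346
−0.11·log₂(0.11) = 0.3503
Sum ≈ 2.1855 → 2.1855 bits.

2.1855 bits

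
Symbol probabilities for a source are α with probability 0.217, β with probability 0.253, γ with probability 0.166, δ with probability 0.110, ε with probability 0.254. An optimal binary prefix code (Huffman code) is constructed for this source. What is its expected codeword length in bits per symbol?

Repeatedly combine the two least-probable nodes; the expected code length is the sum of the merged weights.
merge 11/100 + 83/500 → 69/250
merge 217/1000 + 253/1000 → 47/100
merge 127/500 + 69/250 → 53/100
merge 47/100 + 53/100 → 1
L = 69/250 + 47/100 + 53/100 + 1 = 569/250 = 2.276 bits/symbol.

2.276 bits/symbol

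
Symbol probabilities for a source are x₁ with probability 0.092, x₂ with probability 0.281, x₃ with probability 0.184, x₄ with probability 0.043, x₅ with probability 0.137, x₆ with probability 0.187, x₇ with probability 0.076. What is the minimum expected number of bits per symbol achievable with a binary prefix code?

Repeatedly combine the two least-probable nodes; the expected code length is the sum of the merged weights.
merge 43/1000 + 19/250 → 119/1000
merge 23/250 + 119/1000 → 211/1000
merge 137/1000 + 23/125 → 321/1000
merge 187/1000 + 211/1000 → 199/500
merge 281/1000 + 321/1000 → 301/500
merge 199/500 + 301/500 → 1
L = 119/1000 + 211/1000 + 321/1000 + 199/500 + 301/500 + 1 = 2651/1000 = 2.651 bits/symbol.

2.651 bits/symbol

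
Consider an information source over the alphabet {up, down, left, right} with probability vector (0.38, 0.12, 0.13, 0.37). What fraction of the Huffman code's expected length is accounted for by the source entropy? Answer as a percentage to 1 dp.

Entropy H = −Σ p log₂ p ≈ 1.8109 bits.
Huffman merges: 3/25+13/100→1/4; 1/4+37/100→31/50; 19/50+31/50→1. L = 187/100 ≈ 1.8700.
Efficiency = H/L = 1.8109/1.8700 = 96.8%.

96.8%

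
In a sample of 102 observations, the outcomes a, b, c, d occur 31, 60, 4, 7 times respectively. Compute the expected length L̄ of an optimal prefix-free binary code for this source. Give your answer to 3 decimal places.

Probabilities are the counts divided by 102.
Repeatedly combine the two least-probable nodes; the expected code length is the sum of the merged weights.
merge 2/51 + 7/102 → 11/102
merge 11/102 + 31/102 → 7/17
merge 7/17 + 10/17 → 1
L = 11/102 + 7/17 + 1 = 155/102 ≈ 1.520 bits/symbol.

1.520 bits/symbol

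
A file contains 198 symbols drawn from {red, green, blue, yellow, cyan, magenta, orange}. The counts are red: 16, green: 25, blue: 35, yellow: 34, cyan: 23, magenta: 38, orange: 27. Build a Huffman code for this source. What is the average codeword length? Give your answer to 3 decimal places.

2.808 bits/symbol

Probabilities are the counts divided by 198.
Repeatedly combine the two least-probable nodes; the expected code length is the sum of the merged weights.
merge 8/99 + 23/198 → 13/66
merge 25/198 + 3/22 → 26/99
merge 17/99 + 35/198 → 23/66
merge 19/99 + 13/66 → 7/18
merge 26/99 + 23/66 → 11/18
merge 7/18 + 11/18 → 1
L = 13/66 + 26/99 + 23/66 + 7/18 + 11/18 + 1 = 278/99 ≈ 2.808 bits/symbol.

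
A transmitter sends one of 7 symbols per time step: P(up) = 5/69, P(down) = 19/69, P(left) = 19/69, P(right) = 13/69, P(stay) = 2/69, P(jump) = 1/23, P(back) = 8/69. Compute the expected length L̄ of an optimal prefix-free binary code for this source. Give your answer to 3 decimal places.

Repeatedly combine the two least-probable nodes; the expected code length is the sum of the merged weights.
merge 2/69 + 1/23 → 5/69
merge 5/69 + 5/69 → 10/69
merge 8/69 + 10/69 → 6/23
merge 13/69 + 6/23 → 31/69
merge 19/69 + 19/69 → 38/69
merge 31/69 + 38/69 → 1
L = 5/69 + 10/69 + 6/23 + 31/69 + 38/69 + 1 = 57/23 ≈ 2.478 bits/symbol.

2.478 bits/symbol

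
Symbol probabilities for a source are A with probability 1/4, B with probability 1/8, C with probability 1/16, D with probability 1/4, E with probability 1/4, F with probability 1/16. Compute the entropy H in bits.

Each probability is a power of 1/2, so log₂(1/p) is an integer.
H = Σ p·log₂(1/p) = 1/4·2 + 1/8·3 + 1/16·4 + 1/4·2 + 1/4·2 + 1/16·4 = 2.375 bits.

2.375 bits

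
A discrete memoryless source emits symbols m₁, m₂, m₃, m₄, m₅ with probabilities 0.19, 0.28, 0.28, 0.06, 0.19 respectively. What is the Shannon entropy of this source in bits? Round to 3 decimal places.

H = −Σ pᵢ log₂ pᵢ.
−0.19·log₂(0.19) = 0.4552
−0.28·log₂(0.28) = 0.5142
−0.28·log₂(0.28) = 0.5142
−0.06·log₂(0.06) = 0.2435
−0.19·log₂(0.19) = 0.4552
Sum ≈ 2.1824 → 2.182 bits.

2.182 bits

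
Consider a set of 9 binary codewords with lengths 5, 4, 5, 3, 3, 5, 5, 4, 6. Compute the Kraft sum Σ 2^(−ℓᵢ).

0.515625

With common denominator 2^6 = 64: Σ 2^(−ℓᵢ) = 2/64 + 4/64 + 2/64 + 8/64 + 8/64 + 2/64 + 2/64 + 4/64 + 1/64 = 33/64 = 0.515625.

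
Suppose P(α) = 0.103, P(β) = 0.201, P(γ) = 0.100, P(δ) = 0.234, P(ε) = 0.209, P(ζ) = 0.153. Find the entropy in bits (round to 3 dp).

H = −Σ pᵢ log₂ pᵢ.
−0.103·log₂(0.103) = 0.3378
−0.201·log₂(0.201) = 0.4653
−0.100·log₂(0.100) = 0.3322
−0.234·log₂(0.234) = 0.4903
−0.209·log₂(0.209) = 0.4720
−0.153·log₂(0.153) = 0.4144
Sum ≈ 2.5119 → 2.512 bits.

2.512 bits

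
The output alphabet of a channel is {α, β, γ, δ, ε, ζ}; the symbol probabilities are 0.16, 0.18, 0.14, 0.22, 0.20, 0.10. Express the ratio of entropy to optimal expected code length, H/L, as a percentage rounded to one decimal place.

Entropy H = −Σ p log₂ p ≈ 2.5426 bits.
Huffman merges: 1/10+7/50→6/25; 4/25+9/50→17/50; 1/5+11/50→21/50; 6/25+17/50→29/50; 21/50+29/50→1. L = 129/50 ≈ 2.5800.
Efficiency = H/L = 2.5426/2.5800 = 98.5%.

98.5%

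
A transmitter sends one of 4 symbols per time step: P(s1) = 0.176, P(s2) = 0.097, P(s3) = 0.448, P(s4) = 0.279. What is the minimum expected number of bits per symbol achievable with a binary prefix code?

1.825 bits/symbol

Repeatedly combine the two least-probable nodes; the expected code length is the sum of the merged weights.
merge 97/1000 + 22/125 → 273/1000
merge 273/1000 + 279/1000 → 69/125
merge 56/125 + 69/125 → 1
L = 273/1000 + 69/125 + 1 = 73/40 = 1.825 bits/symbol.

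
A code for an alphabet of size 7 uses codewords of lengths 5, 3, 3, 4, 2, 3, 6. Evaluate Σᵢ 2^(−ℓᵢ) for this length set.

With common denominator 2^6 = 64: Σ 2^(−ℓᵢ) = 2/64 + 8/64 + 8/64 + 4/64 + 16/64 + 8/64 + 1/64 = 47/64 = 0.734375.

0.734375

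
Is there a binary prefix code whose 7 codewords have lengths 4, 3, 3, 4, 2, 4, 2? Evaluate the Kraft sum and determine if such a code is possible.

0.9375; yes

With common denominator 2^4 = 16: Σ 2^(−ℓᵢ) = 1/16 + 2/16 + 2/16 + 1/16 + 4/16 + 1/16 + 4/16 = 15/16 = 0.9375.
Kraft's inequality requires Σ ≤ 1; here Σ = 0.9375 ≤ 1, so such a prefix code exists.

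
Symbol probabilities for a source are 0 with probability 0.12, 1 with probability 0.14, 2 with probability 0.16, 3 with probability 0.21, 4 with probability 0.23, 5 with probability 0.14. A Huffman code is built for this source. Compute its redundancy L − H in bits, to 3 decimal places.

0.015 bits

Entropy H = −Σ p log₂ p ≈ 2.5448 bits.
Huffman merges: 3/25+7/50→13/50; 7/50+4/25→3/10; 21/100+23/100→11/25; 13/50+3/10→14/25; 11/25+14/25→1. L = 64/25 ≈ 2.5600.
L − H = 2.5600 − 2.5448 = 0.015 bits.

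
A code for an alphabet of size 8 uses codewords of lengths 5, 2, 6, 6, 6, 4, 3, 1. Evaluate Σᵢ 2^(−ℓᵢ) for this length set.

1.015625

With common denominator 2^6 = 64: Σ 2^(−ℓᵢ) = 2/64 + 16/64 + 1/64 + 1/64 + 1/64 + 4/64 + 8/64 + 32/64 = 65/64 = 1.015625.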